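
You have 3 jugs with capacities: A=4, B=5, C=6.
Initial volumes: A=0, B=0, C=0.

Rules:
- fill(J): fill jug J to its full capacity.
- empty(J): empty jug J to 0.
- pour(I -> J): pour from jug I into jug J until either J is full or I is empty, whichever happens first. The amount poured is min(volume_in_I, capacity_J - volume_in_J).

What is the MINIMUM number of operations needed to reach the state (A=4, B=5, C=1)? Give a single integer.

BFS from (A=0, B=0, C=0). One shortest path:
  1. fill(A) -> (A=4 B=0 C=0)
  2. fill(C) -> (A=4 B=0 C=6)
  3. pour(C -> B) -> (A=4 B=5 C=1)
Reached target in 3 moves.

Answer: 3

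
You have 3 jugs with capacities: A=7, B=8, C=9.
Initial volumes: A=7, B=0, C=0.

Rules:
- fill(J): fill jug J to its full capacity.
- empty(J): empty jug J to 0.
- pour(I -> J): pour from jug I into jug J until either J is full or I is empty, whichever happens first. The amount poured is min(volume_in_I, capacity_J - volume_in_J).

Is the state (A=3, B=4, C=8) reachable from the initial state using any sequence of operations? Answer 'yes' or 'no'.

BFS explored all 384 reachable states.
Reachable set includes: (0,0,0), (0,0,1), (0,0,2), (0,0,3), (0,0,4), (0,0,5), (0,0,6), (0,0,7), (0,0,8), (0,0,9), (0,1,0), (0,1,1) ...
Target (A=3, B=4, C=8) not in reachable set → no.

Answer: no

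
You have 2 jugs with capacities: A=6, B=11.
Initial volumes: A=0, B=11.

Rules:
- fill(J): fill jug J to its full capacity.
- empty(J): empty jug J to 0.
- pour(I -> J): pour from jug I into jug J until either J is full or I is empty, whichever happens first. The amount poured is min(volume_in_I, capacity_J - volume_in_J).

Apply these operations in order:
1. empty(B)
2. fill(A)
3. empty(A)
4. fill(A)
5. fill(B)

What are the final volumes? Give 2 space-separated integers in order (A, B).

Answer: 6 11

Derivation:
Step 1: empty(B) -> (A=0 B=0)
Step 2: fill(A) -> (A=6 B=0)
Step 3: empty(A) -> (A=0 B=0)
Step 4: fill(A) -> (A=6 B=0)
Step 5: fill(B) -> (A=6 B=11)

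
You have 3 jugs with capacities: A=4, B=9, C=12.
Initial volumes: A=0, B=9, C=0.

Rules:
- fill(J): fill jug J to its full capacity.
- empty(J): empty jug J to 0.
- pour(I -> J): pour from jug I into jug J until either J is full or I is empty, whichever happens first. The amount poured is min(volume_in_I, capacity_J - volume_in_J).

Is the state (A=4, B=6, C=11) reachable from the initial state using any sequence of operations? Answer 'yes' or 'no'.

BFS from (A=0, B=9, C=0):
  1. empty(B) -> (A=0 B=0 C=0)
  2. fill(C) -> (A=0 B=0 C=12)
  3. pour(C -> B) -> (A=0 B=9 C=3)
  4. pour(C -> A) -> (A=3 B=9 C=0)
  5. pour(B -> C) -> (A=3 B=0 C=9)
  6. fill(B) -> (A=3 B=9 C=9)
  7. pour(B -> C) -> (A=3 B=6 C=12)
  8. pour(C -> A) -> (A=4 B=6 C=11)
Target reached → yes.

Answer: yes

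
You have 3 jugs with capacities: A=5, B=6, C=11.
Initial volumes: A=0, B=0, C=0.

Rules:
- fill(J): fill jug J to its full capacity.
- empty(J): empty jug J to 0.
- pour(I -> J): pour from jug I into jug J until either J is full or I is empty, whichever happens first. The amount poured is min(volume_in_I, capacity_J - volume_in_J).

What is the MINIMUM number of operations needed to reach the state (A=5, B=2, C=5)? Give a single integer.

Answer: 6

Derivation:
BFS from (A=0, B=0, C=0). One shortest path:
  1. fill(B) -> (A=0 B=6 C=0)
  2. pour(B -> A) -> (A=5 B=1 C=0)
  3. pour(A -> C) -> (A=0 B=1 C=5)
  4. pour(B -> A) -> (A=1 B=0 C=5)
  5. fill(B) -> (A=1 B=6 C=5)
  6. pour(B -> A) -> (A=5 B=2 C=5)
Reached target in 6 moves.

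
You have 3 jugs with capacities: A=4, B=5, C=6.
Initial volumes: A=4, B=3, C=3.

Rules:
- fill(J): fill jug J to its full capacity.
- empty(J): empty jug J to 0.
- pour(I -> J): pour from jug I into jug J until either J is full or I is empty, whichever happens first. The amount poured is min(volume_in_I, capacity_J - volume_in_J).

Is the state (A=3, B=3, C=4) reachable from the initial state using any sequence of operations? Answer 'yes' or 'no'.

Answer: no

Derivation:
BFS explored all 150 reachable states.
Reachable set includes: (0,0,0), (0,0,1), (0,0,2), (0,0,3), (0,0,4), (0,0,5), (0,0,6), (0,1,0), (0,1,1), (0,1,2), (0,1,3), (0,1,4) ...
Target (A=3, B=3, C=4) not in reachable set → no.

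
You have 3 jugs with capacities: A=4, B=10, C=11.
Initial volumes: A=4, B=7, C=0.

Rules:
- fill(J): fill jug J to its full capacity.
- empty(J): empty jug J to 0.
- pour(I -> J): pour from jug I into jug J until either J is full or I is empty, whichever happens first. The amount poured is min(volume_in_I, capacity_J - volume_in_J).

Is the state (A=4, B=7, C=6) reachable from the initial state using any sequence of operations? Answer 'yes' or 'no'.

Answer: yes

Derivation:
BFS from (A=4, B=7, C=0):
  1. pour(A -> B) -> (A=1 B=10 C=0)
  2. pour(B -> C) -> (A=1 B=0 C=10)
  3. fill(B) -> (A=1 B=10 C=10)
  4. pour(B -> A) -> (A=4 B=7 C=10)
  5. empty(A) -> (A=0 B=7 C=10)
  6. pour(C -> A) -> (A=4 B=7 C=6)
Target reached → yes.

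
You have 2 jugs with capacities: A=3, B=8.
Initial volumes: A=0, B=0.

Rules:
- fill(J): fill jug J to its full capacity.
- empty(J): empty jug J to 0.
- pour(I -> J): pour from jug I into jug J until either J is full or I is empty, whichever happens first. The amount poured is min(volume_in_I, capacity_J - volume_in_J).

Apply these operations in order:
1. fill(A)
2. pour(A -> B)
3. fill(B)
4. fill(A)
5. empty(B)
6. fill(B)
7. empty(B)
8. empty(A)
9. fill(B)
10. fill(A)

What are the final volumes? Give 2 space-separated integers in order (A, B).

Answer: 3 8

Derivation:
Step 1: fill(A) -> (A=3 B=0)
Step 2: pour(A -> B) -> (A=0 B=3)
Step 3: fill(B) -> (A=0 B=8)
Step 4: fill(A) -> (A=3 B=8)
Step 5: empty(B) -> (A=3 B=0)
Step 6: fill(B) -> (A=3 B=8)
Step 7: empty(B) -> (A=3 B=0)
Step 8: empty(A) -> (A=0 B=0)
Step 9: fill(B) -> (A=0 B=8)
Step 10: fill(A) -> (A=3 B=8)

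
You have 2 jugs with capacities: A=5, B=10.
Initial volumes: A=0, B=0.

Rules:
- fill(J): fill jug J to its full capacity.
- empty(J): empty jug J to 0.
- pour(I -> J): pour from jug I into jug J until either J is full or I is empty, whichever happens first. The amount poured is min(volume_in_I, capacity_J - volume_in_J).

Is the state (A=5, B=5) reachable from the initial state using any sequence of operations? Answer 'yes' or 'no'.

BFS from (A=0, B=0):
  1. fill(B) -> (A=0 B=10)
  2. pour(B -> A) -> (A=5 B=5)
Target reached → yes.

Answer: yes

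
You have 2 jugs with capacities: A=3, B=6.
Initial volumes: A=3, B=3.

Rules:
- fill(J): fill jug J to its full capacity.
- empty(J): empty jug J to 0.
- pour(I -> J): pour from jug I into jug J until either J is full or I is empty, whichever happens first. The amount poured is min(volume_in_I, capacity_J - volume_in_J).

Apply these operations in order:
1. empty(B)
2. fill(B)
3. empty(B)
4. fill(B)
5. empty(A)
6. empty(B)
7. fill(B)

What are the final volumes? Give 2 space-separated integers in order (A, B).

Step 1: empty(B) -> (A=3 B=0)
Step 2: fill(B) -> (A=3 B=6)
Step 3: empty(B) -> (A=3 B=0)
Step 4: fill(B) -> (A=3 B=6)
Step 5: empty(A) -> (A=0 B=6)
Step 6: empty(B) -> (A=0 B=0)
Step 7: fill(B) -> (A=0 B=6)

Answer: 0 6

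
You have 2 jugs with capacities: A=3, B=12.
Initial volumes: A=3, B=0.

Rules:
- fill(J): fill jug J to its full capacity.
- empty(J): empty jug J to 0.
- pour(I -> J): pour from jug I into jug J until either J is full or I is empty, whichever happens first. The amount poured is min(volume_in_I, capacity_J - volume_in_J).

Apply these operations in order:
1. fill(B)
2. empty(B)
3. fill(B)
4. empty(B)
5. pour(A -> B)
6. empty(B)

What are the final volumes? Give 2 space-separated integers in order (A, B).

Step 1: fill(B) -> (A=3 B=12)
Step 2: empty(B) -> (A=3 B=0)
Step 3: fill(B) -> (A=3 B=12)
Step 4: empty(B) -> (A=3 B=0)
Step 5: pour(A -> B) -> (A=0 B=3)
Step 6: empty(B) -> (A=0 B=0)

Answer: 0 0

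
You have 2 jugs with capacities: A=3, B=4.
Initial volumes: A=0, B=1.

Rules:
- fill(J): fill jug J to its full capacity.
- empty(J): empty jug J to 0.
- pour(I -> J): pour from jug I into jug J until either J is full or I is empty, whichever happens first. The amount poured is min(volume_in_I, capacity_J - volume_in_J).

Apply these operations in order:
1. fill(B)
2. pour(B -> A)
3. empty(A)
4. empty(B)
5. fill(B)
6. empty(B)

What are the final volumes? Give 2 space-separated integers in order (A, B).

Answer: 0 0

Derivation:
Step 1: fill(B) -> (A=0 B=4)
Step 2: pour(B -> A) -> (A=3 B=1)
Step 3: empty(A) -> (A=0 B=1)
Step 4: empty(B) -> (A=0 B=0)
Step 5: fill(B) -> (A=0 B=4)
Step 6: empty(B) -> (A=0 B=0)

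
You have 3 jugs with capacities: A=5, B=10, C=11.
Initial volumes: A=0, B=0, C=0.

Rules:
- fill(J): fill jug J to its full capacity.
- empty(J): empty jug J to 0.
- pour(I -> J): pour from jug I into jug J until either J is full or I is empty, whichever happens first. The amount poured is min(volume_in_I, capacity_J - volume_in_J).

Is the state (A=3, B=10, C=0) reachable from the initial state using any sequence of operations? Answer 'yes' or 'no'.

BFS from (A=0, B=0, C=0):
  1. fill(A) -> (A=5 B=0 C=0)
  2. fill(B) -> (A=5 B=10 C=0)
  3. pour(B -> C) -> (A=5 B=0 C=10)
  4. fill(B) -> (A=5 B=10 C=10)
  5. pour(A -> C) -> (A=4 B=10 C=11)
  6. empty(C) -> (A=4 B=10 C=0)
  7. pour(B -> C) -> (A=4 B=0 C=10)
  8. fill(B) -> (A=4 B=10 C=10)
  9. pour(A -> C) -> (A=3 B=10 C=11)
  10. empty(C) -> (A=3 B=10 C=0)
Target reached → yes.

Answer: yes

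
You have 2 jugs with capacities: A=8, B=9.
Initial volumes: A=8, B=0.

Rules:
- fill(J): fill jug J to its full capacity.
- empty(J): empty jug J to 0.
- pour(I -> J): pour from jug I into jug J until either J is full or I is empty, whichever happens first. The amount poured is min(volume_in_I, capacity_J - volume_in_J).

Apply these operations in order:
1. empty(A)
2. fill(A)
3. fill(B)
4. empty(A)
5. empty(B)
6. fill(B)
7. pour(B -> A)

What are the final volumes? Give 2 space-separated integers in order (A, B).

Answer: 8 1

Derivation:
Step 1: empty(A) -> (A=0 B=0)
Step 2: fill(A) -> (A=8 B=0)
Step 3: fill(B) -> (A=8 B=9)
Step 4: empty(A) -> (A=0 B=9)
Step 5: empty(B) -> (A=0 B=0)
Step 6: fill(B) -> (A=0 B=9)
Step 7: pour(B -> A) -> (A=8 B=1)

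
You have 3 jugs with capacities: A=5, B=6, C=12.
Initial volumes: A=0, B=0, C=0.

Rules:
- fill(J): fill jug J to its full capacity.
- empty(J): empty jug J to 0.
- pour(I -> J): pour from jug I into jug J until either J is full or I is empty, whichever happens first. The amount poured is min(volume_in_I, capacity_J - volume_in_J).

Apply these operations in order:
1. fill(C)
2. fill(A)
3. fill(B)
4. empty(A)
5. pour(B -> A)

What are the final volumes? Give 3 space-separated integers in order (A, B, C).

Step 1: fill(C) -> (A=0 B=0 C=12)
Step 2: fill(A) -> (A=5 B=0 C=12)
Step 3: fill(B) -> (A=5 B=6 C=12)
Step 4: empty(A) -> (A=0 B=6 C=12)
Step 5: pour(B -> A) -> (A=5 B=1 C=12)

Answer: 5 1 12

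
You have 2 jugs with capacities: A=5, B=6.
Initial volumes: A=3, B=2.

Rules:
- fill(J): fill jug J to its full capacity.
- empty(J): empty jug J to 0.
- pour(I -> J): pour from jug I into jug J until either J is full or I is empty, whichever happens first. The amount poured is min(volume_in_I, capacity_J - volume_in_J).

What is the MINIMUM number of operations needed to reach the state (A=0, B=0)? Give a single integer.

BFS from (A=3, B=2). One shortest path:
  1. empty(A) -> (A=0 B=2)
  2. empty(B) -> (A=0 B=0)
Reached target in 2 moves.

Answer: 2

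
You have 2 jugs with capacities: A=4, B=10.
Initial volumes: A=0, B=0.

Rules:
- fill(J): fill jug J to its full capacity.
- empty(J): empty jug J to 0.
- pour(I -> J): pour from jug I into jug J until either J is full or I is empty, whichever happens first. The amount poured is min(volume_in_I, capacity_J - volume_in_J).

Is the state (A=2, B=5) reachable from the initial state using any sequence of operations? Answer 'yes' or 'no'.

BFS explored all 14 reachable states.
Reachable set includes: (0,0), (0,2), (0,4), (0,6), (0,8), (0,10), (2,0), (2,10), (4,0), (4,2), (4,4), (4,6) ...
Target (A=2, B=5) not in reachable set → no.

Answer: no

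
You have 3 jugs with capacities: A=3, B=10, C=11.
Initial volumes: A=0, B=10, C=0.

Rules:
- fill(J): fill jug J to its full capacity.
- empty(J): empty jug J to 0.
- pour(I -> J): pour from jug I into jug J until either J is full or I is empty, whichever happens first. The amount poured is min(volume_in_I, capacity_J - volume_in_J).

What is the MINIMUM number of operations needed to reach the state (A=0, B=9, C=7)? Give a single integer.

Answer: 7

Derivation:
BFS from (A=0, B=10, C=0). One shortest path:
  1. fill(A) -> (A=3 B=10 C=0)
  2. pour(B -> C) -> (A=3 B=0 C=10)
  3. pour(A -> B) -> (A=0 B=3 C=10)
  4. fill(A) -> (A=3 B=3 C=10)
  5. pour(A -> B) -> (A=0 B=6 C=10)
  6. pour(C -> A) -> (A=3 B=6 C=7)
  7. pour(A -> B) -> (A=0 B=9 C=7)
Reached target in 7 moves.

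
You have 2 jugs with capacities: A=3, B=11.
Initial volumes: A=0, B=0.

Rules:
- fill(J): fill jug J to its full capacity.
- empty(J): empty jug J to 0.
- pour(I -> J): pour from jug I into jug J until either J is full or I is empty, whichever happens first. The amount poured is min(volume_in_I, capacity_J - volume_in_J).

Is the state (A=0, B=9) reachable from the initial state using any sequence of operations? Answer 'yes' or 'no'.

BFS from (A=0, B=0):
  1. fill(A) -> (A=3 B=0)
  2. pour(A -> B) -> (A=0 B=3)
  3. fill(A) -> (A=3 B=3)
  4. pour(A -> B) -> (A=0 B=6)
  5. fill(A) -> (A=3 B=6)
  6. pour(A -> B) -> (A=0 B=9)
Target reached → yes.

Answer: yes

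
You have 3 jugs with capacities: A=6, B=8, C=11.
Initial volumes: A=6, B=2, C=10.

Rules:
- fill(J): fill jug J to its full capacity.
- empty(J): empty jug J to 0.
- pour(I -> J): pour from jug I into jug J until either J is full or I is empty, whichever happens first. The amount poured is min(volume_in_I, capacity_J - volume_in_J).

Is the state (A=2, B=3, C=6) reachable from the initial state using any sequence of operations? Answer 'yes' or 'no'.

BFS explored all 406 reachable states.
Reachable set includes: (0,0,0), (0,0,1), (0,0,2), (0,0,3), (0,0,4), (0,0,5), (0,0,6), (0,0,7), (0,0,8), (0,0,9), (0,0,10), (0,0,11) ...
Target (A=2, B=3, C=6) not in reachable set → no.

Answer: no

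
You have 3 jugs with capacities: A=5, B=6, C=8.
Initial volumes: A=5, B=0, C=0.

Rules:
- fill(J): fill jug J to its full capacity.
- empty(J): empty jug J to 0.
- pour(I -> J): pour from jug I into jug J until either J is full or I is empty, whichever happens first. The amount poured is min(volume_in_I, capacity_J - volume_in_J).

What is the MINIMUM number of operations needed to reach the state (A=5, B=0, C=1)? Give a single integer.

Answer: 4

Derivation:
BFS from (A=5, B=0, C=0). One shortest path:
  1. empty(A) -> (A=0 B=0 C=0)
  2. fill(B) -> (A=0 B=6 C=0)
  3. pour(B -> A) -> (A=5 B=1 C=0)
  4. pour(B -> C) -> (A=5 B=0 C=1)
Reached target in 4 moves.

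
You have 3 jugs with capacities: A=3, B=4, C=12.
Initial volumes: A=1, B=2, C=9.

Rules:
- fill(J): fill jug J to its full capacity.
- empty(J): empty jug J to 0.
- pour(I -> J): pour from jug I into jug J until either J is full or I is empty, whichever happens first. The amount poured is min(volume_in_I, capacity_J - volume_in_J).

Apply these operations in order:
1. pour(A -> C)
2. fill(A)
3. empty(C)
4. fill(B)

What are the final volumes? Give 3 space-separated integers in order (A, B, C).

Step 1: pour(A -> C) -> (A=0 B=2 C=10)
Step 2: fill(A) -> (A=3 B=2 C=10)
Step 3: empty(C) -> (A=3 B=2 C=0)
Step 4: fill(B) -> (A=3 B=4 C=0)

Answer: 3 4 0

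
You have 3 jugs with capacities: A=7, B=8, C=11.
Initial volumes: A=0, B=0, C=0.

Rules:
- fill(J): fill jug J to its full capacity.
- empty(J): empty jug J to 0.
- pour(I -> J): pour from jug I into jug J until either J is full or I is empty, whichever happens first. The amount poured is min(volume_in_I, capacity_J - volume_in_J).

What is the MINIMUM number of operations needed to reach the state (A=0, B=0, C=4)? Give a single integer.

Answer: 3

Derivation:
BFS from (A=0, B=0, C=0). One shortest path:
  1. fill(C) -> (A=0 B=0 C=11)
  2. pour(C -> A) -> (A=7 B=0 C=4)
  3. empty(A) -> (A=0 B=0 C=4)
Reached target in 3 moves.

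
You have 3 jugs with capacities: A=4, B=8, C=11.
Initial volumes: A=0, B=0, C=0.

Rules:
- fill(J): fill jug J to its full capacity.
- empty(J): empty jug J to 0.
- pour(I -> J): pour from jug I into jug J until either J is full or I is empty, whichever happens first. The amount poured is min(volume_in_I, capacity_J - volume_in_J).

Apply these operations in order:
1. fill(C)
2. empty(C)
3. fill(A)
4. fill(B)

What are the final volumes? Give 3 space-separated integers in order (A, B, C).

Step 1: fill(C) -> (A=0 B=0 C=11)
Step 2: empty(C) -> (A=0 B=0 C=0)
Step 3: fill(A) -> (A=4 B=0 C=0)
Step 4: fill(B) -> (A=4 B=8 C=0)

Answer: 4 8 0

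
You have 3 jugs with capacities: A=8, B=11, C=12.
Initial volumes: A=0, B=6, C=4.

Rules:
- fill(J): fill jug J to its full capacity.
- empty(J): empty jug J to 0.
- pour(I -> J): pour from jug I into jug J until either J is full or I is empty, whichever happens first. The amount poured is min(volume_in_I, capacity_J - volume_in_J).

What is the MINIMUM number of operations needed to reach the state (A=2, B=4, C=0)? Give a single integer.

BFS from (A=0, B=6, C=4). One shortest path:
  1. pour(B -> A) -> (A=6 B=0 C=4)
  2. pour(C -> B) -> (A=6 B=4 C=0)
  3. pour(A -> C) -> (A=0 B=4 C=6)
  4. fill(A) -> (A=8 B=4 C=6)
  5. pour(A -> C) -> (A=2 B=4 C=12)
  6. empty(C) -> (A=2 B=4 C=0)
Reached target in 6 moves.

Answer: 6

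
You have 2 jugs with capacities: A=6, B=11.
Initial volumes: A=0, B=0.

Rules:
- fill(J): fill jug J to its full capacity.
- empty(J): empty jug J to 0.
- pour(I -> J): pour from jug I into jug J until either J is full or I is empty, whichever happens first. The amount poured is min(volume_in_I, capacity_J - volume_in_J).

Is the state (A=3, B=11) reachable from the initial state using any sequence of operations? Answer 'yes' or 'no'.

BFS from (A=0, B=0):
  1. fill(A) -> (A=6 B=0)
  2. pour(A -> B) -> (A=0 B=6)
  3. fill(A) -> (A=6 B=6)
  4. pour(A -> B) -> (A=1 B=11)
  5. empty(B) -> (A=1 B=0)
  6. pour(A -> B) -> (A=0 B=1)
  7. fill(A) -> (A=6 B=1)
  8. pour(A -> B) -> (A=0 B=7)
  9. fill(A) -> (A=6 B=7)
  10. pour(A -> B) -> (A=2 B=11)
  11. empty(B) -> (A=2 B=0)
  12. pour(A -> B) -> (A=0 B=2)
  13. fill(A) -> (A=6 B=2)
  14. pour(A -> B) -> (A=0 B=8)
  15. fill(A) -> (A=6 B=8)
  16. pour(A -> B) -> (A=3 B=11)
Target reached → yes.

Answer: yes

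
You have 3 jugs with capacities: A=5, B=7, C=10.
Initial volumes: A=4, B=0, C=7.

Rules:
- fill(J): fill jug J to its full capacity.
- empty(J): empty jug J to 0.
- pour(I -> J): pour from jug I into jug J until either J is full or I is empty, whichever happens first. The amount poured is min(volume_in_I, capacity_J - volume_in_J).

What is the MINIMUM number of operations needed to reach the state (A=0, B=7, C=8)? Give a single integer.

BFS from (A=4, B=0, C=7). One shortest path:
  1. fill(A) -> (A=5 B=0 C=7)
  2. fill(C) -> (A=5 B=0 C=10)
  3. pour(A -> B) -> (A=0 B=5 C=10)
  4. pour(C -> B) -> (A=0 B=7 C=8)
Reached target in 4 moves.

Answer: 4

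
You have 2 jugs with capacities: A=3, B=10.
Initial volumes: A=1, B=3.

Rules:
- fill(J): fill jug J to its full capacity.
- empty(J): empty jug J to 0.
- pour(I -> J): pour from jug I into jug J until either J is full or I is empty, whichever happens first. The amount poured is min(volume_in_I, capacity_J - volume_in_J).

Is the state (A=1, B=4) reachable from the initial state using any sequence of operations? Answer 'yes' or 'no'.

BFS explored all 27 reachable states.
Reachable set includes: (0,0), (0,1), (0,2), (0,3), (0,4), (0,5), (0,6), (0,7), (0,8), (0,9), (0,10), (1,0) ...
Target (A=1, B=4) not in reachable set → no.

Answer: no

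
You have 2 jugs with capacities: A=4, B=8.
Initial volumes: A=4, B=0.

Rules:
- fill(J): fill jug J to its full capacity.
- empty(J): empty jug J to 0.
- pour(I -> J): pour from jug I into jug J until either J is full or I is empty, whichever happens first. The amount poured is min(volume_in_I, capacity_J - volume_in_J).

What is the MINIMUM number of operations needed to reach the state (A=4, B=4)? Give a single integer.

Answer: 2

Derivation:
BFS from (A=4, B=0). One shortest path:
  1. pour(A -> B) -> (A=0 B=4)
  2. fill(A) -> (A=4 B=4)
Reached target in 2 moves.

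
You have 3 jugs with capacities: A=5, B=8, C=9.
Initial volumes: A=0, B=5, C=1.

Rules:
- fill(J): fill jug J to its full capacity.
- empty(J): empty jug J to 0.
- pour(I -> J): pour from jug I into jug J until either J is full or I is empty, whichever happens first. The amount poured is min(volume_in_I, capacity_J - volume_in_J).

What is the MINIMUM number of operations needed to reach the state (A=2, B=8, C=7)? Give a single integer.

Answer: 8

Derivation:
BFS from (A=0, B=5, C=1). One shortest path:
  1. fill(A) -> (A=5 B=5 C=1)
  2. pour(A -> C) -> (A=0 B=5 C=6)
  3. fill(A) -> (A=5 B=5 C=6)
  4. pour(A -> B) -> (A=2 B=8 C=6)
  5. empty(B) -> (A=2 B=0 C=6)
  6. pour(C -> B) -> (A=2 B=6 C=0)
  7. fill(C) -> (A=2 B=6 C=9)
  8. pour(C -> B) -> (A=2 B=8 C=7)
Reached target in 8 moves.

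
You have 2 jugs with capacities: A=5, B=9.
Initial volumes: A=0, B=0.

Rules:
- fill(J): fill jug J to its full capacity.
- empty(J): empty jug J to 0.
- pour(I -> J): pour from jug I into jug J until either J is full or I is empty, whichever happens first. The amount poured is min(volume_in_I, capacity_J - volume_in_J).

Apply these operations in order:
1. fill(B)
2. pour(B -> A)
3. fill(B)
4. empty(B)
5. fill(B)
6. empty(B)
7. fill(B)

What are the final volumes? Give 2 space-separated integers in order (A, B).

Step 1: fill(B) -> (A=0 B=9)
Step 2: pour(B -> A) -> (A=5 B=4)
Step 3: fill(B) -> (A=5 B=9)
Step 4: empty(B) -> (A=5 B=0)
Step 5: fill(B) -> (A=5 B=9)
Step 6: empty(B) -> (A=5 B=0)
Step 7: fill(B) -> (A=5 B=9)

Answer: 5 9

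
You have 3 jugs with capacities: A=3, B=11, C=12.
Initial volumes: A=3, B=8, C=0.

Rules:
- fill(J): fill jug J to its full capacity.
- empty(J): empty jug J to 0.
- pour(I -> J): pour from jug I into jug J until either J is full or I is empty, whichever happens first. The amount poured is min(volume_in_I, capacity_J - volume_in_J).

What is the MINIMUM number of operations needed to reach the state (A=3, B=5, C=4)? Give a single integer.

Answer: 7

Derivation:
BFS from (A=3, B=8, C=0). One shortest path:
  1. empty(A) -> (A=0 B=8 C=0)
  2. empty(B) -> (A=0 B=0 C=0)
  3. fill(C) -> (A=0 B=0 C=12)
  4. pour(C -> B) -> (A=0 B=11 C=1)
  5. pour(B -> A) -> (A=3 B=8 C=1)
  6. pour(A -> C) -> (A=0 B=8 C=4)
  7. pour(B -> A) -> (A=3 B=5 C=4)
Reached target in 7 moves.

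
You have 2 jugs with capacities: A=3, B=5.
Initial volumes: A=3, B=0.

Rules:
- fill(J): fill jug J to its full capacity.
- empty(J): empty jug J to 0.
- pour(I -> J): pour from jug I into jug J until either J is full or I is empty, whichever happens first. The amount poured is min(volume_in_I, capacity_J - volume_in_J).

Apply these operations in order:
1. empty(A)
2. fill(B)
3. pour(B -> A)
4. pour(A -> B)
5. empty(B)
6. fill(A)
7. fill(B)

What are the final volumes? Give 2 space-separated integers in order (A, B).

Step 1: empty(A) -> (A=0 B=0)
Step 2: fill(B) -> (A=0 B=5)
Step 3: pour(B -> A) -> (A=3 B=2)
Step 4: pour(A -> B) -> (A=0 B=5)
Step 5: empty(B) -> (A=0 B=0)
Step 6: fill(A) -> (A=3 B=0)
Step 7: fill(B) -> (A=3 B=5)

Answer: 3 5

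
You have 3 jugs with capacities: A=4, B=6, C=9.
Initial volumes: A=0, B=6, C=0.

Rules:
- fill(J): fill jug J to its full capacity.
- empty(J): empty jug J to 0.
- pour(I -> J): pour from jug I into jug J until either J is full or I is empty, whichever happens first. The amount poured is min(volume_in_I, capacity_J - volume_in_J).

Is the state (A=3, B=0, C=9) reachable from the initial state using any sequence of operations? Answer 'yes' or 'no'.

BFS from (A=0, B=6, C=0):
  1. pour(B -> C) -> (A=0 B=0 C=6)
  2. fill(B) -> (A=0 B=6 C=6)
  3. pour(B -> C) -> (A=0 B=3 C=9)
  4. pour(B -> A) -> (A=3 B=0 C=9)
Target reached → yes.

Answer: yes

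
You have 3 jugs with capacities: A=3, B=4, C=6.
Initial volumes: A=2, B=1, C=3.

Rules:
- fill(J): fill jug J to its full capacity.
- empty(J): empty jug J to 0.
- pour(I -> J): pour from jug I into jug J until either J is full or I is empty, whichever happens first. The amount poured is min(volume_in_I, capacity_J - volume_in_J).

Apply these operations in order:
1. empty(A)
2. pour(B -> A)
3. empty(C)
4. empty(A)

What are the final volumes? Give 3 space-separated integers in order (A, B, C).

Answer: 0 0 0

Derivation:
Step 1: empty(A) -> (A=0 B=1 C=3)
Step 2: pour(B -> A) -> (A=1 B=0 C=3)
Step 3: empty(C) -> (A=1 B=0 C=0)
Step 4: empty(A) -> (A=0 B=0 C=0)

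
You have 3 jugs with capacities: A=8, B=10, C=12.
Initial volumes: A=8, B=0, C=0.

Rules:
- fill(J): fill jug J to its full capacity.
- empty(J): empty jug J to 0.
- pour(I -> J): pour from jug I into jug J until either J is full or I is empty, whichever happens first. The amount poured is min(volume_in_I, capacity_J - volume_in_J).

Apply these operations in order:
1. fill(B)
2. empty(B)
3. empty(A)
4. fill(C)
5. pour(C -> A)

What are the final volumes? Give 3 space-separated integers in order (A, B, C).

Step 1: fill(B) -> (A=8 B=10 C=0)
Step 2: empty(B) -> (A=8 B=0 C=0)
Step 3: empty(A) -> (A=0 B=0 C=0)
Step 4: fill(C) -> (A=0 B=0 C=12)
Step 5: pour(C -> A) -> (A=8 B=0 C=4)

Answer: 8 0 4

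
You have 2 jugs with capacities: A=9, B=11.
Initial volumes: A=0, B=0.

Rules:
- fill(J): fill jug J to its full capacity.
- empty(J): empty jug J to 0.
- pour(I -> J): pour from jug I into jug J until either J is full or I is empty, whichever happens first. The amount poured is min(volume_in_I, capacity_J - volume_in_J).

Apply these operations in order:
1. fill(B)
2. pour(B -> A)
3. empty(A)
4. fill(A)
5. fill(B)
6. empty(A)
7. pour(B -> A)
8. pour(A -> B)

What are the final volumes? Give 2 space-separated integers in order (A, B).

Answer: 0 11

Derivation:
Step 1: fill(B) -> (A=0 B=11)
Step 2: pour(B -> A) -> (A=9 B=2)
Step 3: empty(A) -> (A=0 B=2)
Step 4: fill(A) -> (A=9 B=2)
Step 5: fill(B) -> (A=9 B=11)
Step 6: empty(A) -> (A=0 B=11)
Step 7: pour(B -> A) -> (A=9 B=2)
Step 8: pour(A -> B) -> (A=0 B=11)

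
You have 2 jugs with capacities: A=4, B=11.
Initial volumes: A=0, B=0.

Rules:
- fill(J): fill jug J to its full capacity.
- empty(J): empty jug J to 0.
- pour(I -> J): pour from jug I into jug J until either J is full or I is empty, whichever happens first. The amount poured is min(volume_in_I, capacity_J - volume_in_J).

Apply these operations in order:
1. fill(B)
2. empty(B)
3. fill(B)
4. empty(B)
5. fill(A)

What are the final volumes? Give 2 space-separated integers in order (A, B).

Answer: 4 0

Derivation:
Step 1: fill(B) -> (A=0 B=11)
Step 2: empty(B) -> (A=0 B=0)
Step 3: fill(B) -> (A=0 B=11)
Step 4: empty(B) -> (A=0 B=0)
Step 5: fill(A) -> (A=4 B=0)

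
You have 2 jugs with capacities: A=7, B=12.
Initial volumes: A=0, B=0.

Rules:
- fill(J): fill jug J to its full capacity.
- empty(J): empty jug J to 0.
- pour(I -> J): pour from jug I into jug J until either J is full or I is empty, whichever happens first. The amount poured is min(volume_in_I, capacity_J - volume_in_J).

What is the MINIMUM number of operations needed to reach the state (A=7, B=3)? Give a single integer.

BFS from (A=0, B=0). One shortest path:
  1. fill(B) -> (A=0 B=12)
  2. pour(B -> A) -> (A=7 B=5)
  3. empty(A) -> (A=0 B=5)
  4. pour(B -> A) -> (A=5 B=0)
  5. fill(B) -> (A=5 B=12)
  6. pour(B -> A) -> (A=7 B=10)
  7. empty(A) -> (A=0 B=10)
  8. pour(B -> A) -> (A=7 B=3)
Reached target in 8 moves.

Answer: 8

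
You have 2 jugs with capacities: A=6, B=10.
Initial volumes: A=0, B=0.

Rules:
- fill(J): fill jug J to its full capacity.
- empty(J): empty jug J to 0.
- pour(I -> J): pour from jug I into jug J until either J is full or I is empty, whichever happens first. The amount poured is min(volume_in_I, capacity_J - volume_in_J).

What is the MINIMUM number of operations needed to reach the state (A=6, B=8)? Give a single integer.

Answer: 6

Derivation:
BFS from (A=0, B=0). One shortest path:
  1. fill(B) -> (A=0 B=10)
  2. pour(B -> A) -> (A=6 B=4)
  3. empty(A) -> (A=0 B=4)
  4. pour(B -> A) -> (A=4 B=0)
  5. fill(B) -> (A=4 B=10)
  6. pour(B -> A) -> (A=6 B=8)
Reached target in 6 moves.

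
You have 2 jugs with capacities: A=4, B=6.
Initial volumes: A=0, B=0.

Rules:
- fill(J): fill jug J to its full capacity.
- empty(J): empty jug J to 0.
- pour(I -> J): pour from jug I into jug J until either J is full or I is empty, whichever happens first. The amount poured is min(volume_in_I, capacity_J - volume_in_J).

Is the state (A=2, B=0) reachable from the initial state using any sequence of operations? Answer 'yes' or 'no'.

Answer: yes

Derivation:
BFS from (A=0, B=0):
  1. fill(B) -> (A=0 B=6)
  2. pour(B -> A) -> (A=4 B=2)
  3. empty(A) -> (A=0 B=2)
  4. pour(B -> A) -> (A=2 B=0)
Target reached → yes.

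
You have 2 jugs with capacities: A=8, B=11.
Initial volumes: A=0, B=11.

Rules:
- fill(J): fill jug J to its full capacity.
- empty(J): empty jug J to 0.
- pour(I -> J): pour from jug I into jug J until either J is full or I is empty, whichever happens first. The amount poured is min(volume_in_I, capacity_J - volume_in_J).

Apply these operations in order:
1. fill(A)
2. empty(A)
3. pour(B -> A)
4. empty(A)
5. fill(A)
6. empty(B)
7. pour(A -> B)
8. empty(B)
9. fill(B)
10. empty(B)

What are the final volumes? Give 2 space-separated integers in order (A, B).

Answer: 0 0

Derivation:
Step 1: fill(A) -> (A=8 B=11)
Step 2: empty(A) -> (A=0 B=11)
Step 3: pour(B -> A) -> (A=8 B=3)
Step 4: empty(A) -> (A=0 B=3)
Step 5: fill(A) -> (A=8 B=3)
Step 6: empty(B) -> (A=8 B=0)
Step 7: pour(A -> B) -> (A=0 B=8)
Step 8: empty(B) -> (A=0 B=0)
Step 9: fill(B) -> (A=0 B=11)
Step 10: empty(B) -> (A=0 B=0)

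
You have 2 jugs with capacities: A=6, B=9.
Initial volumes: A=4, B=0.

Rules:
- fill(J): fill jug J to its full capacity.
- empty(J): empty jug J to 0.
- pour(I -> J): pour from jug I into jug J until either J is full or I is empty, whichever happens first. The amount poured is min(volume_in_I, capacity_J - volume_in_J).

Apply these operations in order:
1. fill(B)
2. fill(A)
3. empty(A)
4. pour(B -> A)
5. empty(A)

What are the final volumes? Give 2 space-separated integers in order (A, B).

Answer: 0 3

Derivation:
Step 1: fill(B) -> (A=4 B=9)
Step 2: fill(A) -> (A=6 B=9)
Step 3: empty(A) -> (A=0 B=9)
Step 4: pour(B -> A) -> (A=6 B=3)
Step 5: empty(A) -> (A=0 B=3)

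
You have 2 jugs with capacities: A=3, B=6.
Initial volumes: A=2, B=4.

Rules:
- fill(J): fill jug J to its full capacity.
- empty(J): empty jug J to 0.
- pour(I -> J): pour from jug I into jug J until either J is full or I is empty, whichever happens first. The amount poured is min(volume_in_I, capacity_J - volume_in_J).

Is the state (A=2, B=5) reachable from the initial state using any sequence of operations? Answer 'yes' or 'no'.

BFS explored all 19 reachable states.
Reachable set includes: (0,0), (0,1), (0,2), (0,3), (0,4), (0,5), (0,6), (1,0), (1,6), (2,0), (2,4), (2,6) ...
Target (A=2, B=5) not in reachable set → no.

Answer: no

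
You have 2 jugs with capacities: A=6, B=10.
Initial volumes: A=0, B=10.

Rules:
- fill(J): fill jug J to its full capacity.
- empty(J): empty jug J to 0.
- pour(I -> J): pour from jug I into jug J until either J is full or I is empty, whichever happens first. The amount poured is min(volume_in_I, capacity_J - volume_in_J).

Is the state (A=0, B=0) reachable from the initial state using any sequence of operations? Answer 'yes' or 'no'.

Answer: yes

Derivation:
BFS from (A=0, B=10):
  1. empty(B) -> (A=0 B=0)
Target reached → yes.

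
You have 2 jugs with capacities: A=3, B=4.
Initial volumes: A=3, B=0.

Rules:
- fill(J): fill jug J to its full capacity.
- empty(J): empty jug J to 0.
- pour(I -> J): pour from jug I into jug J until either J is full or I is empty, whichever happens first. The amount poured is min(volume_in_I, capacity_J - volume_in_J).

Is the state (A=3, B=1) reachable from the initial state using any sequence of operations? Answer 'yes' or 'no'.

Answer: yes

Derivation:
BFS from (A=3, B=0):
  1. empty(A) -> (A=0 B=0)
  2. fill(B) -> (A=0 B=4)
  3. pour(B -> A) -> (A=3 B=1)
Target reached → yes.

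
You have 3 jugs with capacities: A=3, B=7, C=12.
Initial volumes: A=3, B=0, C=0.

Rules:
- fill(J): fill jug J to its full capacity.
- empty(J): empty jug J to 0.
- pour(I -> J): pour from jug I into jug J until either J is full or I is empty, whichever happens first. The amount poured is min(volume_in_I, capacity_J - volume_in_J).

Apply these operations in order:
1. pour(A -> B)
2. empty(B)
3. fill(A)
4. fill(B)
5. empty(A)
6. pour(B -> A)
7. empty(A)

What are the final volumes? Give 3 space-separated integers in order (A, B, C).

Answer: 0 4 0

Derivation:
Step 1: pour(A -> B) -> (A=0 B=3 C=0)
Step 2: empty(B) -> (A=0 B=0 C=0)
Step 3: fill(A) -> (A=3 B=0 C=0)
Step 4: fill(B) -> (A=3 B=7 C=0)
Step 5: empty(A) -> (A=0 B=7 C=0)
Step 6: pour(B -> A) -> (A=3 B=4 C=0)
Step 7: empty(A) -> (A=0 B=4 C=0)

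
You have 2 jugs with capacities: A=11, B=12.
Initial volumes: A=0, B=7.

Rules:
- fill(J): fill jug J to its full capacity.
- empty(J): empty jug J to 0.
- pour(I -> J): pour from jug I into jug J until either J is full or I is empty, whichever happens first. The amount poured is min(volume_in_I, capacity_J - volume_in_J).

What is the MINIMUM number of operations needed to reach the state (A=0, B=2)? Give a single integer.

BFS from (A=0, B=7). One shortest path:
  1. fill(B) -> (A=0 B=12)
  2. pour(B -> A) -> (A=11 B=1)
  3. empty(A) -> (A=0 B=1)
  4. pour(B -> A) -> (A=1 B=0)
  5. fill(B) -> (A=1 B=12)
  6. pour(B -> A) -> (A=11 B=2)
  7. empty(A) -> (A=0 B=2)
Reached target in 7 moves.

Answer: 7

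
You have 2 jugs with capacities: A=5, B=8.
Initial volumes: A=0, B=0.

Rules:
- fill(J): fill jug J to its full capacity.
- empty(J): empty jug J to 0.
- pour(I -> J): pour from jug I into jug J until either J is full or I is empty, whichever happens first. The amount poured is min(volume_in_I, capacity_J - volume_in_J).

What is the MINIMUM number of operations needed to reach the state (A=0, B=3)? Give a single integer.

Answer: 3

Derivation:
BFS from (A=0, B=0). One shortest path:
  1. fill(B) -> (A=0 B=8)
  2. pour(B -> A) -> (A=5 B=3)
  3. empty(A) -> (A=0 B=3)
Reached target in 3 moves.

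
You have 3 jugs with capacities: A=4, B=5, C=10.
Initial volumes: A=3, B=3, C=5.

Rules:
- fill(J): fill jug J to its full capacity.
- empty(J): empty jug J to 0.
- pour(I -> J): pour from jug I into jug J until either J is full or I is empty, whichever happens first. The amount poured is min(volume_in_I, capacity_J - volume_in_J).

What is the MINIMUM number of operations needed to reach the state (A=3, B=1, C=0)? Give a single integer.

BFS from (A=3, B=3, C=5). One shortest path:
  1. empty(A) -> (A=0 B=3 C=5)
  2. pour(C -> A) -> (A=4 B=3 C=1)
  3. empty(A) -> (A=0 B=3 C=1)
  4. pour(B -> A) -> (A=3 B=0 C=1)
  5. pour(C -> B) -> (A=3 B=1 C=0)
Reached target in 5 moves.

Answer: 5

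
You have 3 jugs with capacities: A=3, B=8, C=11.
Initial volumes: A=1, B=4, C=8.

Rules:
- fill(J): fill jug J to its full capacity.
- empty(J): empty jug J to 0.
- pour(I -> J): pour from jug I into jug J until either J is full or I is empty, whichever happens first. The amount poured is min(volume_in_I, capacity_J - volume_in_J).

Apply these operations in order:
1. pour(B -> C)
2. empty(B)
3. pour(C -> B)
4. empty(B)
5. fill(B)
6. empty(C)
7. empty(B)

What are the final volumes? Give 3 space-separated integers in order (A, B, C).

Answer: 1 0 0

Derivation:
Step 1: pour(B -> C) -> (A=1 B=1 C=11)
Step 2: empty(B) -> (A=1 B=0 C=11)
Step 3: pour(C -> B) -> (A=1 B=8 C=3)
Step 4: empty(B) -> (A=1 B=0 C=3)
Step 5: fill(B) -> (A=1 B=8 C=3)
Step 6: empty(C) -> (A=1 B=8 C=0)
Step 7: empty(B) -> (A=1 B=0 C=0)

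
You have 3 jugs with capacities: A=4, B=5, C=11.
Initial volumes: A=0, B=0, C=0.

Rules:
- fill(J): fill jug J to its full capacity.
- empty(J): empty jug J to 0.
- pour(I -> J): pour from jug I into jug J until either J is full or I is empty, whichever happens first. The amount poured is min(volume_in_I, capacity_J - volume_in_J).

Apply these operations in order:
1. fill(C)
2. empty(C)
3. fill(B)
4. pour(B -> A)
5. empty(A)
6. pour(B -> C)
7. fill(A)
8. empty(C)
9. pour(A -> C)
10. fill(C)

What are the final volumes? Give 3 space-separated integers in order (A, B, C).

Step 1: fill(C) -> (A=0 B=0 C=11)
Step 2: empty(C) -> (A=0 B=0 C=0)
Step 3: fill(B) -> (A=0 B=5 C=0)
Step 4: pour(B -> A) -> (A=4 B=1 C=0)
Step 5: empty(A) -> (A=0 B=1 C=0)
Step 6: pour(B -> C) -> (A=0 B=0 C=1)
Step 7: fill(A) -> (A=4 B=0 C=1)
Step 8: empty(C) -> (A=4 B=0 C=0)
Step 9: pour(A -> C) -> (A=0 B=0 C=4)
Step 10: fill(C) -> (A=0 B=0 C=11)

Answer: 0 0 11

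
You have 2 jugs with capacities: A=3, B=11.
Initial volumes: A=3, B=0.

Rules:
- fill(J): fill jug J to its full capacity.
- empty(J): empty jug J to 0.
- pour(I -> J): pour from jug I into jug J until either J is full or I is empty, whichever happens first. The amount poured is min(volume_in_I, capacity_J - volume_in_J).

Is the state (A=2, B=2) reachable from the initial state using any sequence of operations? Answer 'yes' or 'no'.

BFS explored all 28 reachable states.
Reachable set includes: (0,0), (0,1), (0,2), (0,3), (0,4), (0,5), (0,6), (0,7), (0,8), (0,9), (0,10), (0,11) ...
Target (A=2, B=2) not in reachable set → no.

Answer: no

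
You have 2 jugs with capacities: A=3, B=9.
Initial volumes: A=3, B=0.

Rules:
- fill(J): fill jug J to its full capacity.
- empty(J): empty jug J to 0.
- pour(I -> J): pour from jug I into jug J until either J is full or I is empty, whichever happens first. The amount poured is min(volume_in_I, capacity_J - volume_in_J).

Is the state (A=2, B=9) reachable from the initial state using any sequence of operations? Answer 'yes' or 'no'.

Answer: no

Derivation:
BFS explored all 8 reachable states.
Reachable set includes: (0,0), (0,3), (0,6), (0,9), (3,0), (3,3), (3,6), (3,9)
Target (A=2, B=9) not in reachable set → no.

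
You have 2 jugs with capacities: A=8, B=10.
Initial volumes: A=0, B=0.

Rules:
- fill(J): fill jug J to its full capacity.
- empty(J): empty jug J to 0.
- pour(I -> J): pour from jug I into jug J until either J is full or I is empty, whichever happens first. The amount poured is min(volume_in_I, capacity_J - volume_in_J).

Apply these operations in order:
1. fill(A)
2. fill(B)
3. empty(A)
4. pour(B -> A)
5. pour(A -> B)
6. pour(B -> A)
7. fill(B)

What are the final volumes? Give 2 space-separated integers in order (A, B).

Answer: 8 10

Derivation:
Step 1: fill(A) -> (A=8 B=0)
Step 2: fill(B) -> (A=8 B=10)
Step 3: empty(A) -> (A=0 B=10)
Step 4: pour(B -> A) -> (A=8 B=2)
Step 5: pour(A -> B) -> (A=0 B=10)
Step 6: pour(B -> A) -> (A=8 B=2)
Step 7: fill(B) -> (A=8 B=10)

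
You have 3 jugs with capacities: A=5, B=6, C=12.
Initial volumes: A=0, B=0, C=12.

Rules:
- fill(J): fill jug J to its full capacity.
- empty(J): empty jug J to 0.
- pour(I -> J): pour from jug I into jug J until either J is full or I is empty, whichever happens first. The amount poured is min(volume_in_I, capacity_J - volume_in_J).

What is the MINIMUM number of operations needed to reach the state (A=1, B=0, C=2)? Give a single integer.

Answer: 8

Derivation:
BFS from (A=0, B=0, C=12). One shortest path:
  1. fill(B) -> (A=0 B=6 C=12)
  2. pour(B -> A) -> (A=5 B=1 C=12)
  3. empty(A) -> (A=0 B=1 C=12)
  4. pour(C -> A) -> (A=5 B=1 C=7)
  5. empty(A) -> (A=0 B=1 C=7)
  6. pour(C -> A) -> (A=5 B=1 C=2)
  7. empty(A) -> (A=0 B=1 C=2)
  8. pour(B -> A) -> (A=1 B=0 C=2)
Reached target in 8 moves.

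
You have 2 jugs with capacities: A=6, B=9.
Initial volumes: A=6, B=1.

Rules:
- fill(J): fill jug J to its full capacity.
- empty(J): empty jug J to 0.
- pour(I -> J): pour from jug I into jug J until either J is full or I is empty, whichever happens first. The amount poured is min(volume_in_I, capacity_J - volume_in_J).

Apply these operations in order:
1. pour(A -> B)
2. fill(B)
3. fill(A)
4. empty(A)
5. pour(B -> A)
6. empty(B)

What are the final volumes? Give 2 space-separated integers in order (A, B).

Answer: 6 0

Derivation:
Step 1: pour(A -> B) -> (A=0 B=7)
Step 2: fill(B) -> (A=0 B=9)
Step 3: fill(A) -> (A=6 B=9)
Step 4: empty(A) -> (A=0 B=9)
Step 5: pour(B -> A) -> (A=6 B=3)
Step 6: empty(B) -> (A=6 B=0)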